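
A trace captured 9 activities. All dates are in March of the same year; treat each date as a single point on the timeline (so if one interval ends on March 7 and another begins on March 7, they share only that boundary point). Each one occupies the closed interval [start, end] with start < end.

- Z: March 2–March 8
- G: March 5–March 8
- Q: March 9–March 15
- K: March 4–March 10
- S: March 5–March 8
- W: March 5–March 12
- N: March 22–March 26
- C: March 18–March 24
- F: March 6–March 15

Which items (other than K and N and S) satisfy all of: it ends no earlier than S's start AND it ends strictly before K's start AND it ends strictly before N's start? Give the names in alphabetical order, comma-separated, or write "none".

none

Conditions: its end is no earlier than S's start (X.end >= March 5) AND its end is strictly before K's start (X.end < March 4) AND its end is strictly before N's start (X.end < March 22).
C: end March 24 >= March 5? ✓; end March 24 < March 4? ✗; end March 24 < March 22? ✗ → no.
F: end March 15 >= March 5? ✓; end March 15 < March 4? ✗; end March 15 < March 22? ✓ → no.
G: end March 8 >= March 5? ✓; end March 8 < March 4? ✗; end March 8 < March 22? ✓ → no.
Q: end March 15 >= March 5? ✓; end March 15 < March 4? ✗; end March 15 < March 22? ✓ → no.
W: end March 12 >= March 5? ✓; end March 12 < March 4? ✗; end March 12 < March 22? ✓ → no.
Z: end March 8 >= March 5? ✓; end March 8 < March 4? ✗; end March 8 < March 22? ✓ → no.
Result: none.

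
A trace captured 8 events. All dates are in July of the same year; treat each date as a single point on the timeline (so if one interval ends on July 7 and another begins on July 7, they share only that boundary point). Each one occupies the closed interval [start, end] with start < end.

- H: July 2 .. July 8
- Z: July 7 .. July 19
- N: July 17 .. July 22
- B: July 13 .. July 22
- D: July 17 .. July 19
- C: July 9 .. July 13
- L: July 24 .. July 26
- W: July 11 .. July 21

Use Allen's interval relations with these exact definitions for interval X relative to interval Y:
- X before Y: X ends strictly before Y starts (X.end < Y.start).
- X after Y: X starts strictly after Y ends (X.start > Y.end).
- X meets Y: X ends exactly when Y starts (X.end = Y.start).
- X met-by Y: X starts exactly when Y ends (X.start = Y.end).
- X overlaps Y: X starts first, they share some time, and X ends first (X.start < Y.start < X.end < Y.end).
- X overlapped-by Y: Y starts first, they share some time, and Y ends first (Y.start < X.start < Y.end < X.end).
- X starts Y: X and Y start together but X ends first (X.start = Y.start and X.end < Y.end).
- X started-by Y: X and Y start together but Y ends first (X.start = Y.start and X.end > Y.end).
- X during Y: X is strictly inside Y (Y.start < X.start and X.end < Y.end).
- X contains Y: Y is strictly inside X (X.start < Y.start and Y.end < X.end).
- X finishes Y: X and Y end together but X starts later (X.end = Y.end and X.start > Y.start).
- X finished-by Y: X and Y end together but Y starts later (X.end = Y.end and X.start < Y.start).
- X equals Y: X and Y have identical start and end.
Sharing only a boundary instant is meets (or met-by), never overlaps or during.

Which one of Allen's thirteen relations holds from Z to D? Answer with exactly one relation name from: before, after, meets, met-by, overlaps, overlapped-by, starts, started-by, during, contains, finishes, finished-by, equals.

Z = [July 7, July 19]; D = [July 17, July 19].
Compare endpoints: Z.start < D.start, Z.start < D.end, Z.end > D.start, Z.end = D.end.
That pattern is 'finished-by'.

finished-by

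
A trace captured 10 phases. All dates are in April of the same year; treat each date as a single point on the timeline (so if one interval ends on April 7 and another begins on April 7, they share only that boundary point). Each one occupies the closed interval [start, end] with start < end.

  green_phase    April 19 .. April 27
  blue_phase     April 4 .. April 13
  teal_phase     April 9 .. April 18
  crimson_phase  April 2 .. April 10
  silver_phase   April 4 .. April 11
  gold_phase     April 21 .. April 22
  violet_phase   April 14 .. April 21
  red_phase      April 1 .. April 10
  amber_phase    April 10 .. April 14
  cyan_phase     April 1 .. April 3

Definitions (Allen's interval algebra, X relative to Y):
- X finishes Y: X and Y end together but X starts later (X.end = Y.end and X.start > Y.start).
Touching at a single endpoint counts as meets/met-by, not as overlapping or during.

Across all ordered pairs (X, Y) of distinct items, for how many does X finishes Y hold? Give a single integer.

1

Checking all 90 ordered pairs for relation 'finishes'; matching pairs in alphabetical order:
(crimson_phase, red_phase): crimson_phase finishes red_phase ✓
Count: 1.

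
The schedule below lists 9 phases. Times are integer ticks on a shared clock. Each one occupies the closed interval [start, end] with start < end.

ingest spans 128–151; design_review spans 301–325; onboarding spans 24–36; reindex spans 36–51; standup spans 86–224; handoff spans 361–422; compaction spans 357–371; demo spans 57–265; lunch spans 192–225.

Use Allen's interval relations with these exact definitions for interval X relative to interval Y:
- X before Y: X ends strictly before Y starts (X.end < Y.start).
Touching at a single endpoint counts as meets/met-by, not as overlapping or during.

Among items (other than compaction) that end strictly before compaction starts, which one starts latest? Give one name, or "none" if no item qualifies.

Target compaction = [357, 371].
demo [57, 265] → before → candidate.
design_review [301, 325] → before → candidate.
handoff [361, 422] → overlapped-by → excluded.
ingest [128, 151] → before → candidate.
lunch [192, 225] → before → candidate.
onboarding [24, 36] → before → candidate.
reindex [36, 51] → before → candidate.
standup [86, 224] → before → candidate.
Among candidates, latest start is 301 → design_review.

design_review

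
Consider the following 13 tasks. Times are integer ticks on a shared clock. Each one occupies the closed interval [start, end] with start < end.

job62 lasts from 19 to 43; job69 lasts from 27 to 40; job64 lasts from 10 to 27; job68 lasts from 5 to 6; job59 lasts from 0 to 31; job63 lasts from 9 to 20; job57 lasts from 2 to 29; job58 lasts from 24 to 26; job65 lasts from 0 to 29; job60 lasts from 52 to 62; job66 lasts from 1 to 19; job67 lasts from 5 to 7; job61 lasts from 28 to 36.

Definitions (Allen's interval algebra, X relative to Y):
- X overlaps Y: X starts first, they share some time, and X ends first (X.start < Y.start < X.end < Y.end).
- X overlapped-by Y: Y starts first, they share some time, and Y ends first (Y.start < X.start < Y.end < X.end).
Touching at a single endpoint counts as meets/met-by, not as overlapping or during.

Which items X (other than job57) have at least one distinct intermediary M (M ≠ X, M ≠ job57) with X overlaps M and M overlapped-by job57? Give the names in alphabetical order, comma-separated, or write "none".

job59, job63, job64, job65

Target job57 = [2, 29].
Intermediaries M with M overlapped-by job57: job61, job62, job69.
Via job61 — items with X overlaps job61: job59, job65.
Via job62 — items with X overlaps job62: job59, job63, job64, job65.
Via job69 — items with X overlaps job69: job59, job65.
Union: job59, job63, job64, job65.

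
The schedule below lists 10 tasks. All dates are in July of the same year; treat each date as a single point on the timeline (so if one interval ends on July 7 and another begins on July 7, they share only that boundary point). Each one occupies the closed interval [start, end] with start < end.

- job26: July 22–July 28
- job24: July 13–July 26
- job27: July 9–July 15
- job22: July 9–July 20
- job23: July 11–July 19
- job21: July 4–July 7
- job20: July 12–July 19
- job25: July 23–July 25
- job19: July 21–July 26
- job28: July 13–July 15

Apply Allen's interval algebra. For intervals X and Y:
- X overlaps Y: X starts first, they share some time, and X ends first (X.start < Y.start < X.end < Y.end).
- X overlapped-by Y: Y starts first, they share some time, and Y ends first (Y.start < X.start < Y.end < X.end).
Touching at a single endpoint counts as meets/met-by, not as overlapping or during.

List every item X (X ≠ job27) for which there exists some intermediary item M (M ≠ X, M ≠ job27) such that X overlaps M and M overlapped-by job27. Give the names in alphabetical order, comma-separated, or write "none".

Target job27 = [July 9, July 15].
Intermediaries M with M overlapped-by job27: job20, job23, job24.
Via job20 — items with X overlaps job20: none.
Via job23 — items with X overlaps job23: none.
Via job24 — items with X overlaps job24: job20, job22, job23.
Union: job20, job22, job23.

job20, job22, job23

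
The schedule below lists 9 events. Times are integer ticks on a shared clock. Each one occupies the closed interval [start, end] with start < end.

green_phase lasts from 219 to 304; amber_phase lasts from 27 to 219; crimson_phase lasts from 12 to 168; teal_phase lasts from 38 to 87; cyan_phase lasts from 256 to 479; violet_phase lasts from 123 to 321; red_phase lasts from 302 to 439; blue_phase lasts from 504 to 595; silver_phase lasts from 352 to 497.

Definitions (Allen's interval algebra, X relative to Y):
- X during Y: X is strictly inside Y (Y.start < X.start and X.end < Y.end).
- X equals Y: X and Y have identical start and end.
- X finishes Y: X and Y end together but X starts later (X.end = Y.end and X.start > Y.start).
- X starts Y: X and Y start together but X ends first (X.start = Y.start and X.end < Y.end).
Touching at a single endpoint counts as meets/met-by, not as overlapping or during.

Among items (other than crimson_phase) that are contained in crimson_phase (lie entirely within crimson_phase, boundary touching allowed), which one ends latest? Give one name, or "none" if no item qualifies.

teal_phase

Target crimson_phase = [12, 168].
amber_phase [27, 219] → overlapped-by → excluded.
blue_phase [504, 595] → after → excluded.
cyan_phase [256, 479] → after → excluded.
green_phase [219, 304] → after → excluded.
red_phase [302, 439] → after → excluded.
silver_phase [352, 497] → after → excluded.
teal_phase [38, 87] → during → candidate.
violet_phase [123, 321] → overlapped-by → excluded.
Among candidates, latest end is 87 → teal_phase.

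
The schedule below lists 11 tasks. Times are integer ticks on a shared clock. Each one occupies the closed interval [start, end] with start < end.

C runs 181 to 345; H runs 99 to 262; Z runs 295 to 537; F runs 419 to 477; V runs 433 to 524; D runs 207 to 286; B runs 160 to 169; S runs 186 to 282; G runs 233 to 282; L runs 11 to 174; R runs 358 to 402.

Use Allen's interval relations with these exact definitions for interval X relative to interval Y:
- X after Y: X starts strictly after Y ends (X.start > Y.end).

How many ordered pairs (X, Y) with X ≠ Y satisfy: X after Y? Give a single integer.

37

Checking all 110 ordered pairs for relation 'after'; matching pairs in alphabetical order:
(C, B): C after B ✓
(C, L): C after L ✓
(D, B): D after B ✓
(D, L): D after L ✓
(F, B): F after B ✓
(F, C): F after C ✓
(F, D): F after D ✓
(F, G): F after G ✓
(F, H): F after H ✓
(F, L): F after L ✓
(F, R): F after R ✓
(F, S): F after S ✓
(G, B): G after B ✓
(G, L): G after L ✓
(R, B): R after B ✓
(R, C): R after C ✓
(R, D): R after D ✓
(R, G): R after G ✓
(R, H): R after H ✓
(R, L): R after L ✓
(R, S): R after S ✓
(S, B): S after B ✓
(S, L): S after L ✓
(V, B): V after B ✓
... plus 13 further pairs not listed.
Count: 37.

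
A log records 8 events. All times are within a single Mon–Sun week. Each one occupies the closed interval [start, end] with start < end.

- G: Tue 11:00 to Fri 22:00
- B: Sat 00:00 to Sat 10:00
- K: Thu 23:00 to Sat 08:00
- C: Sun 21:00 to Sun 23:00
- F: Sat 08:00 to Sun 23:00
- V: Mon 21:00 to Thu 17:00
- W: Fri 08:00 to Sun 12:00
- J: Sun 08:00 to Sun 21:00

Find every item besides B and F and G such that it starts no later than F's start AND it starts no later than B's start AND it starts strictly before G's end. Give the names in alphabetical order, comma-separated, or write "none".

Conditions: its start is no later than F's start (X.start <= Sat 08:00) AND its start is no later than B's start (X.start <= Sat 00:00) AND its start is strictly before G's end (X.start < Fri 22:00).
C: start Sun 21:00 <= Sat 08:00? ✗; start Sun 21:00 <= Sat 00:00? ✗; start Sun 21:00 < Fri 22:00? ✗ → no.
J: start Sun 08:00 <= Sat 08:00? ✗; start Sun 08:00 <= Sat 00:00? ✗; start Sun 08:00 < Fri 22:00? ✗ → no.
K: start Thu 23:00 <= Sat 08:00? ✓; start Thu 23:00 <= Sat 00:00? ✓; start Thu 23:00 < Fri 22:00? ✓ → yes.
V: start Mon 21:00 <= Sat 08:00? ✓; start Mon 21:00 <= Sat 00:00? ✓; start Mon 21:00 < Fri 22:00? ✓ → yes.
W: start Fri 08:00 <= Sat 08:00? ✓; start Fri 08:00 <= Sat 00:00? ✓; start Fri 08:00 < Fri 22:00? ✓ → yes.
Result: K, V, W.

K, V, W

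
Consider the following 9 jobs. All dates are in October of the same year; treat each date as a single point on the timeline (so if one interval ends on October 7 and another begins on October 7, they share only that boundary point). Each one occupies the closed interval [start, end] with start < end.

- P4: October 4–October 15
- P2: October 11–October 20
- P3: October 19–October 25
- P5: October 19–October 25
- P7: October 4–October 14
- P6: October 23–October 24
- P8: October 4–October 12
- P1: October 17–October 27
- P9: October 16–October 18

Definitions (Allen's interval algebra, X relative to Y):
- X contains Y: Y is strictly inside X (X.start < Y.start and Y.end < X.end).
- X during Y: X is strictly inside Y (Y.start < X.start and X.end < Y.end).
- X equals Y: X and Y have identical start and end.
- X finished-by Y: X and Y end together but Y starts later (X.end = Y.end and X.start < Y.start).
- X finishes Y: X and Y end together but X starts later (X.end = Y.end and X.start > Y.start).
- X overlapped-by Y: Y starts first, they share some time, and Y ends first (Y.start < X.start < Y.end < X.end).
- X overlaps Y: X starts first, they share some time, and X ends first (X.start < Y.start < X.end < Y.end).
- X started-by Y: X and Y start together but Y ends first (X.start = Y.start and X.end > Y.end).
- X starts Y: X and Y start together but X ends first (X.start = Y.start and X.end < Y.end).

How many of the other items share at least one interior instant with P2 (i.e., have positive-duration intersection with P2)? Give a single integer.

Target P2 = [October 11, October 20].
P1 [October 17, October 27] → overlapped-by → counts.
P3 [October 19, October 25] → overlapped-by → counts.
P4 [October 4, October 15] → overlaps → counts.
P5 [October 19, October 25] → overlapped-by → counts.
P6 [October 23, October 24] → after → no.
P7 [October 4, October 14] → overlaps → counts.
P8 [October 4, October 12] → overlaps → counts.
P9 [October 16, October 18] → during → counts.
Total: 7.

7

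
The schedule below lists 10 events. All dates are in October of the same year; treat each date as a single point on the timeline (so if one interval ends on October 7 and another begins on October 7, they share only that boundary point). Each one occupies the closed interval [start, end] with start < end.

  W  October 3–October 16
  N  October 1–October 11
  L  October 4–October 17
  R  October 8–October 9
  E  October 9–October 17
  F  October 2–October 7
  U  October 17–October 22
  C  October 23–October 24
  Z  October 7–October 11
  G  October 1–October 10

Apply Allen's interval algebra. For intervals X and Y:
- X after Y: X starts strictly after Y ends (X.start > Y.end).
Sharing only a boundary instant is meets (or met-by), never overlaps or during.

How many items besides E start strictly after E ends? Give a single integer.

1

Target E = [October 9, October 17].
C [October 23, October 24] → after → counts.
F [October 2, October 7] → before → no.
G [October 1, October 10] → overlaps → no.
L [October 4, October 17] → finished-by → no.
N [October 1, October 11] → overlaps → no.
R [October 8, October 9] → meets → no.
U [October 17, October 22] → met-by → no.
W [October 3, October 16] → overlaps → no.
Z [October 7, October 11] → overlaps → no.
Total: 1.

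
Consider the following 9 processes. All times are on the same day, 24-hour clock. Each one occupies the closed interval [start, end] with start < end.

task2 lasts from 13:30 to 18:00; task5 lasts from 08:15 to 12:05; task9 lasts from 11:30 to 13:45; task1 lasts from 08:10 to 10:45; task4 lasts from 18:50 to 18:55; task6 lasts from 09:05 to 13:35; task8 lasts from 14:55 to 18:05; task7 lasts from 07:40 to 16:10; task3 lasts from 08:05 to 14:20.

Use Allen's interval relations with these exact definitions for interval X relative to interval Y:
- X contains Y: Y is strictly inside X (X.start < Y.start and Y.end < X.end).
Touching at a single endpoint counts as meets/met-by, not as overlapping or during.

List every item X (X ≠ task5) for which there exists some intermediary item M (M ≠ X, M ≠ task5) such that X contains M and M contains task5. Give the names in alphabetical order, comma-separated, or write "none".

Target task5 = [08:15, 12:05].
Intermediaries M with M contains task5: task3, task7.
Via task3 — items with X contains task3: task7.
Via task7 — items with X contains task7: none.
Union: task7.

task7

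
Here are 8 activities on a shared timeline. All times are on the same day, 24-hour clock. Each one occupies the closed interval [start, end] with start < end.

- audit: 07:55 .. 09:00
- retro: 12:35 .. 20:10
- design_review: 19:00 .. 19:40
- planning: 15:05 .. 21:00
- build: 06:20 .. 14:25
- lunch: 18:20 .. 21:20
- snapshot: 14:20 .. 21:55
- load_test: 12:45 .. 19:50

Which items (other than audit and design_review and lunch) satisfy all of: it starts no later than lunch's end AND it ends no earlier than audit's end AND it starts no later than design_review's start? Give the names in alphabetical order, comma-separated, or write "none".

Conditions: its start is no later than lunch's end (X.start <= 21:20) AND its end is no earlier than audit's end (X.end >= 09:00) AND its start is no later than design_review's start (X.start <= 19:00).
build: start 06:20 <= 21:20? ✓; end 14:25 >= 09:00? ✓; start 06:20 <= 19:00? ✓ → yes.
load_test: start 12:45 <= 21:20? ✓; end 19:50 >= 09:00? ✓; start 12:45 <= 19:00? ✓ → yes.
planning: start 15:05 <= 21:20? ✓; end 21:00 >= 09:00? ✓; start 15:05 <= 19:00? ✓ → yes.
retro: start 12:35 <= 21:20? ✓; end 20:10 >= 09:00? ✓; start 12:35 <= 19:00? ✓ → yes.
snapshot: start 14:20 <= 21:20? ✓; end 21:55 >= 09:00? ✓; start 14:20 <= 19:00? ✓ → yes.
Result: build, load_test, planning, retro, snapshot.

build, load_test, planning, retro, snapshot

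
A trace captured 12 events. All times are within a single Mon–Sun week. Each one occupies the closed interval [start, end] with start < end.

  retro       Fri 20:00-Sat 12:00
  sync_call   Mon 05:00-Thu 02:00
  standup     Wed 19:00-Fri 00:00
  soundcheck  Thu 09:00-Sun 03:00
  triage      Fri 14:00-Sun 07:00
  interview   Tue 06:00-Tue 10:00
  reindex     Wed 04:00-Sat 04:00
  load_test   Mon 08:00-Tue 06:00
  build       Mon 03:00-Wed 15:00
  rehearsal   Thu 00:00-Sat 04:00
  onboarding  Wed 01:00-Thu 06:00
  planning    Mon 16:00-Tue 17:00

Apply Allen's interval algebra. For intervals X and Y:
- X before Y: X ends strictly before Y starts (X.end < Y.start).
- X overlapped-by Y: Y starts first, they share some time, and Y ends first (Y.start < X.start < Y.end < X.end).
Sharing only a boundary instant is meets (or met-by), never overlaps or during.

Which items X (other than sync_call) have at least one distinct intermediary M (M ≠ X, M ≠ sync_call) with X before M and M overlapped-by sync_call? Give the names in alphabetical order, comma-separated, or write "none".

build, interview, load_test, planning

Target sync_call = [Mon 05:00, Thu 02:00].
Intermediaries M with M overlapped-by sync_call: onboarding, rehearsal, reindex, standup.
Via onboarding — items with X before onboarding: interview, load_test, planning.
Via rehearsal — items with X before rehearsal: build, interview, load_test, planning.
Via reindex — items with X before reindex: interview, load_test, planning.
Via standup — items with X before standup: build, interview, load_test, planning.
Union: build, interview, load_test, planning.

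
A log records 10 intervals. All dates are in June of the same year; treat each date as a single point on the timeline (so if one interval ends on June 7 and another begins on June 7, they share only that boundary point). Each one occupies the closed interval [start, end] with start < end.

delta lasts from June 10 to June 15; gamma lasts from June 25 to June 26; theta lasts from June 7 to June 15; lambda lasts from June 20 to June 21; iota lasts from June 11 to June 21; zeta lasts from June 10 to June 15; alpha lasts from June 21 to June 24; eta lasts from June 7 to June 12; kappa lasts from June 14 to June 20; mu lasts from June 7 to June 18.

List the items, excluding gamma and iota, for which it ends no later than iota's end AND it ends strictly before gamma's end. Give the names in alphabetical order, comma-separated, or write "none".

Conditions: its end is no later than iota's end (X.end <= June 21) AND its end is strictly before gamma's end (X.end < June 26).
alpha: end June 24 <= June 21? ✗; end June 24 < June 26? ✓ → no.
delta: end June 15 <= June 21? ✓; end June 15 < June 26? ✓ → yes.
eta: end June 12 <= June 21? ✓; end June 12 < June 26? ✓ → yes.
kappa: end June 20 <= June 21? ✓; end June 20 < June 26? ✓ → yes.
lambda: end June 21 <= June 21? ✓; end June 21 < June 26? ✓ → yes.
mu: end June 18 <= June 21? ✓; end June 18 < June 26? ✓ → yes.
theta: end June 15 <= June 21? ✓; end June 15 < June 26? ✓ → yes.
zeta: end June 15 <= June 21? ✓; end June 15 < June 26? ✓ → yes.
Result: delta, eta, kappa, lambda, mu, theta, zeta.

delta, eta, kappa, lambda, mu, theta, zeta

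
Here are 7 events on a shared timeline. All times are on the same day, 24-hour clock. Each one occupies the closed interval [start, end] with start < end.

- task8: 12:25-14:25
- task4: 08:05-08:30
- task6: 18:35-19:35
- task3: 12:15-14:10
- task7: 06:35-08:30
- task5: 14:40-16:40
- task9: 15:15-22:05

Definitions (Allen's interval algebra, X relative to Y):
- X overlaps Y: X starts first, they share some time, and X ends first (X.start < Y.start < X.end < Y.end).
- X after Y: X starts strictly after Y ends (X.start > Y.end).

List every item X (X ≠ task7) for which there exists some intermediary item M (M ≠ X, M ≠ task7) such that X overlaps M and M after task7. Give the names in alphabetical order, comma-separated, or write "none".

Target task7 = [06:35, 08:30].
Intermediaries M with M after task7: task3, task5, task6, task8, task9.
Via task3 — items with X overlaps task3: none.
Via task5 — items with X overlaps task5: none.
Via task6 — items with X overlaps task6: none.
Via task8 — items with X overlaps task8: task3.
Via task9 — items with X overlaps task9: task5.
Union: task3, task5.

task3, task5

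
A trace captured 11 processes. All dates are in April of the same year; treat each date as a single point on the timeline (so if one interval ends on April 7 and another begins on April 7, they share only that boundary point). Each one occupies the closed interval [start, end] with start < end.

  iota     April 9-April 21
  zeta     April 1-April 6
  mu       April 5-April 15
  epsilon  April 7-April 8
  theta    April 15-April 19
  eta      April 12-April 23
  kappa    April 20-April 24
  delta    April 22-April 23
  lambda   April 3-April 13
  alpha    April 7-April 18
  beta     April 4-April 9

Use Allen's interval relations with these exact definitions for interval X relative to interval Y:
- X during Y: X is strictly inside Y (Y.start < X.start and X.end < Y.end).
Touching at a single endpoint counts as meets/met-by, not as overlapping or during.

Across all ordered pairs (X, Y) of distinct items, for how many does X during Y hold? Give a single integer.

7

Checking all 110 ordered pairs for relation 'during'; matching pairs in alphabetical order:
(beta, lambda): beta during lambda ✓
(delta, kappa): delta during kappa ✓
(epsilon, beta): epsilon during beta ✓
(epsilon, lambda): epsilon during lambda ✓
(epsilon, mu): epsilon during mu ✓
(theta, eta): theta during eta ✓
(theta, iota): theta during iota ✓
Count: 7.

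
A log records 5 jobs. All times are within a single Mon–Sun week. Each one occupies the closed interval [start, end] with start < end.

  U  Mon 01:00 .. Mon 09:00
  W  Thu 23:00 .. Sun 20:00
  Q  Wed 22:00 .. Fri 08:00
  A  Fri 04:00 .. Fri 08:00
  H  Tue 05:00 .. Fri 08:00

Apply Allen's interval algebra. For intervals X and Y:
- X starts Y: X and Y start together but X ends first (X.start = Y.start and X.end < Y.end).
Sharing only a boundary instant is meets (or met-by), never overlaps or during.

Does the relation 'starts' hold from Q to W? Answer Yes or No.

No

Q = [Wed 22:00, Fri 08:00], W = [Thu 23:00, Sun 20:00].
Actual relation of Q to W: overlaps.
Asked whether 'starts' holds → No.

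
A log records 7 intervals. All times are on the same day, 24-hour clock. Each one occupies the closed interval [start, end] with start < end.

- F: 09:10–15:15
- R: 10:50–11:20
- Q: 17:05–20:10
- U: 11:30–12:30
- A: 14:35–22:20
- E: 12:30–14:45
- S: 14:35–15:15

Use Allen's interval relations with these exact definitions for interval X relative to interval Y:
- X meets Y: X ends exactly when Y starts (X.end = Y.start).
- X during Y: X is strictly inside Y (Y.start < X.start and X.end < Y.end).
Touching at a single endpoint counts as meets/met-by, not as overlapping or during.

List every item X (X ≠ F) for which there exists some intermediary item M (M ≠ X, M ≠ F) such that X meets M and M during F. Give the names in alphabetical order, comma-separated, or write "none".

U

Target F = [09:10, 15:15].
Intermediaries M with M during F: E, R, U.
Via E — items with X meets E: U.
Via R — items with X meets R: none.
Via U — items with X meets U: none.
Union: U.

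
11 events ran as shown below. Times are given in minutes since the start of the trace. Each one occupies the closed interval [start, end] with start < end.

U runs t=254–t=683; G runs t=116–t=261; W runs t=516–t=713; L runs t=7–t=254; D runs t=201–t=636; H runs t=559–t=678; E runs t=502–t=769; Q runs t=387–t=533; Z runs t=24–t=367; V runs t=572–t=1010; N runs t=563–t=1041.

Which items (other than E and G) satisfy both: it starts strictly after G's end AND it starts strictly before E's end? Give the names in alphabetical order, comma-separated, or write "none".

Conditions: its start is strictly after G's end (X.start > t=261) AND its start is strictly before E's end (X.start < t=769).
D: start t=201 > t=261? ✗; start t=201 < t=769? ✓ → no.
H: start t=559 > t=261? ✓; start t=559 < t=769? ✓ → yes.
L: start t=7 > t=261? ✗; start t=7 < t=769? ✓ → no.
N: start t=563 > t=261? ✓; start t=563 < t=769? ✓ → yes.
Q: start t=387 > t=261? ✓; start t=387 < t=769? ✓ → yes.
U: start t=254 > t=261? ✗; start t=254 < t=769? ✓ → no.
V: start t=572 > t=261? ✓; start t=572 < t=769? ✓ → yes.
W: start t=516 > t=261? ✓; start t=516 < t=769? ✓ → yes.
Z: start t=24 > t=261? ✗; start t=24 < t=769? ✓ → no.
Result: H, N, Q, V, W.

H, N, Q, V, W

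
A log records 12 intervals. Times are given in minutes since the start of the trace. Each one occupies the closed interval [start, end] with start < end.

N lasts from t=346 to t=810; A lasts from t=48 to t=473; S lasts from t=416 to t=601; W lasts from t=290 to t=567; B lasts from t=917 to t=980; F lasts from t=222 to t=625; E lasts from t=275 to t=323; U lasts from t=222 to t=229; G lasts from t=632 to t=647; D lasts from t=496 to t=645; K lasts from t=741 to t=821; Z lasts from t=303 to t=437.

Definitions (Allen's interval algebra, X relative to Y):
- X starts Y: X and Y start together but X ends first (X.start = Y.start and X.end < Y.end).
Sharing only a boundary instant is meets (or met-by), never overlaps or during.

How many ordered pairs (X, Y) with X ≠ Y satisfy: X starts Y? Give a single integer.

Checking all 132 ordered pairs for relation 'starts'; matching pairs in alphabetical order:
(U, F): U starts F ✓
Count: 1.

1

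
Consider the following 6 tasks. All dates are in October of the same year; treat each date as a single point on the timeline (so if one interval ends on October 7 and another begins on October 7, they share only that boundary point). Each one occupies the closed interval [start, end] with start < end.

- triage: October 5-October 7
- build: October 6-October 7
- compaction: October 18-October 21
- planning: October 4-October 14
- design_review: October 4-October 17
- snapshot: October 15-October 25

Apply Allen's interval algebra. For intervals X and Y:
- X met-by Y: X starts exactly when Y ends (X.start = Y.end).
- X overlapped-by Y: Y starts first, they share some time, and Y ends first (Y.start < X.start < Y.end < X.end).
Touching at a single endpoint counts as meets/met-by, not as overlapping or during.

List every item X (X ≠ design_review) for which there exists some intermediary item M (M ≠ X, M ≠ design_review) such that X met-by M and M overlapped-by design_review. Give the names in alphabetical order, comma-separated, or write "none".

none

Target design_review = [October 4, October 17].
Intermediaries M with M overlapped-by design_review: snapshot.
Via snapshot — items with X met-by snapshot: none.
Union: none.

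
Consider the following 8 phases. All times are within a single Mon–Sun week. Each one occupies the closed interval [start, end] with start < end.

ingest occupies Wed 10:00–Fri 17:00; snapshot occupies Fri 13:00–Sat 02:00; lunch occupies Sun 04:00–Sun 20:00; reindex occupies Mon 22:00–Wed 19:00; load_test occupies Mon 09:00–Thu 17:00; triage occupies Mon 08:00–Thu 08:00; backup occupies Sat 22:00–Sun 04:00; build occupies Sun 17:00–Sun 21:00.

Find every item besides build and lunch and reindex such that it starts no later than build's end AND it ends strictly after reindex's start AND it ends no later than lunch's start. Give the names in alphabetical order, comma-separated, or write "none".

Conditions: its start is no later than build's end (X.start <= Sun 21:00) AND its end is strictly after reindex's start (X.end > Mon 22:00) AND its end is no later than lunch's start (X.end <= Sun 04:00).
backup: start Sat 22:00 <= Sun 21:00? ✓; end Sun 04:00 > Mon 22:00? ✓; end Sun 04:00 <= Sun 04:00? ✓ → yes.
ingest: start Wed 10:00 <= Sun 21:00? ✓; end Fri 17:00 > Mon 22:00? ✓; end Fri 17:00 <= Sun 04:00? ✓ → yes.
load_test: start Mon 09:00 <= Sun 21:00? ✓; end Thu 17:00 > Mon 22:00? ✓; end Thu 17:00 <= Sun 04:00? ✓ → yes.
snapshot: start Fri 13:00 <= Sun 21:00? ✓; end Sat 02:00 > Mon 22:00? ✓; end Sat 02:00 <= Sun 04:00? ✓ → yes.
triage: start Mon 08:00 <= Sun 21:00? ✓; end Thu 08:00 > Mon 22:00? ✓; end Thu 08:00 <= Sun 04:00? ✓ → yes.
Result: backup, ingest, load_test, snapshot, triage.

backup, ingest, load_test, snapshot, triage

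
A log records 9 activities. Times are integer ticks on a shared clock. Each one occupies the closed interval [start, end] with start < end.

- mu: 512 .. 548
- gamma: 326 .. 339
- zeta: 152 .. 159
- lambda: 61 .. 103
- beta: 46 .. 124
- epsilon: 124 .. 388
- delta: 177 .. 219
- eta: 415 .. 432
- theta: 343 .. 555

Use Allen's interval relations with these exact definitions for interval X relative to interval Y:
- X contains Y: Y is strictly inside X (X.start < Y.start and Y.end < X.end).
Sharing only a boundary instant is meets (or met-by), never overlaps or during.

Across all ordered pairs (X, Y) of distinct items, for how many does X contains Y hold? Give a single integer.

Checking all 72 ordered pairs for relation 'contains'; matching pairs in alphabetical order:
(beta, lambda): beta contains lambda ✓
(epsilon, delta): epsilon contains delta ✓
(epsilon, gamma): epsilon contains gamma ✓
(epsilon, zeta): epsilon contains zeta ✓
(theta, eta): theta contains eta ✓
(theta, mu): theta contains mu ✓
Count: 6.

6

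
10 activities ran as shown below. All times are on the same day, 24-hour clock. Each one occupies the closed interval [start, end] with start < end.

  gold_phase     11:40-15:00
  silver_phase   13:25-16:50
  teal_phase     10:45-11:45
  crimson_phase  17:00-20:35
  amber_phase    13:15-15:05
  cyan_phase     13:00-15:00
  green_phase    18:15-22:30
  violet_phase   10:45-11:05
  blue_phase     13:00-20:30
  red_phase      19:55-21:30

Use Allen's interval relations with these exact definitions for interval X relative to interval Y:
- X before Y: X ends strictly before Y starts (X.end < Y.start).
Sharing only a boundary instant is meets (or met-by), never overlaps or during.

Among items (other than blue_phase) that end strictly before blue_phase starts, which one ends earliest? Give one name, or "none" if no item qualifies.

violet_phase

Target blue_phase = [13:00, 20:30].
amber_phase [13:15, 15:05] → during → excluded.
crimson_phase [17:00, 20:35] → overlapped-by → excluded.
cyan_phase [13:00, 15:00] → starts → excluded.
gold_phase [11:40, 15:00] → overlaps → excluded.
green_phase [18:15, 22:30] → overlapped-by → excluded.
red_phase [19:55, 21:30] → overlapped-by → excluded.
silver_phase [13:25, 16:50] → during → excluded.
teal_phase [10:45, 11:45] → before → candidate.
violet_phase [10:45, 11:05] → before → candidate.
Among candidates, earliest end is 11:05 → violet_phase.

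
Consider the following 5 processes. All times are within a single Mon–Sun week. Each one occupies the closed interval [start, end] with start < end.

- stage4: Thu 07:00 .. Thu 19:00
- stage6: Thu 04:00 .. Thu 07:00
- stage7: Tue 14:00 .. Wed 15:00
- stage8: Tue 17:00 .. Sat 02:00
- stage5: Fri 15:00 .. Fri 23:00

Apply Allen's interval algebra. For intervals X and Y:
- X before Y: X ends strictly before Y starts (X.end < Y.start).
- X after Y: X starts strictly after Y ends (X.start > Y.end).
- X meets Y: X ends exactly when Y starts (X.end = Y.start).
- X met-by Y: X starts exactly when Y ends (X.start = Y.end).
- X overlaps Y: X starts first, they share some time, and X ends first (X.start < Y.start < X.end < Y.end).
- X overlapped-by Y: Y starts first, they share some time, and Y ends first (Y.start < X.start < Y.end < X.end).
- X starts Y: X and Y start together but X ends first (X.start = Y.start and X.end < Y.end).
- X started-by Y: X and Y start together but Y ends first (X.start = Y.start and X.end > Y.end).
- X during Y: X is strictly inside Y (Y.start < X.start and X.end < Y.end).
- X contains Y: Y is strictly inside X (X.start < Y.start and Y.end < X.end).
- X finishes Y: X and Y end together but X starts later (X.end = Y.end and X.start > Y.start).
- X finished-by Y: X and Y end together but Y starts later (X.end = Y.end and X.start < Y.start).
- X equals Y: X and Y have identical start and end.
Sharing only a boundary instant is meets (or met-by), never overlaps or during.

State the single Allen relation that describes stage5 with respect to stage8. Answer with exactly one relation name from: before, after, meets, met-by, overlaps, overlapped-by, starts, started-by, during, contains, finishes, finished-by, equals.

during

stage5 = [Fri 15:00, Fri 23:00]; stage8 = [Tue 17:00, Sat 02:00].
Compare endpoints: stage5.start > stage8.start, stage5.start < stage8.end, stage5.end > stage8.start, stage5.end < stage8.end.
That pattern is 'during'.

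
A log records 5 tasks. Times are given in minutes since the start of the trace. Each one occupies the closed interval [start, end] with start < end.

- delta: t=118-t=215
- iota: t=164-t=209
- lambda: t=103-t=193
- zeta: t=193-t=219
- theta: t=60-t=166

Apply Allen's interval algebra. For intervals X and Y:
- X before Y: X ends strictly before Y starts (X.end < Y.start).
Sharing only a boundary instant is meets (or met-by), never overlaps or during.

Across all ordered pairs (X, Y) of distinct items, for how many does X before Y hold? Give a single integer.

1

Checking all 20 ordered pairs for relation 'before'; matching pairs in alphabetical order:
(theta, zeta): theta before zeta ✓
Count: 1.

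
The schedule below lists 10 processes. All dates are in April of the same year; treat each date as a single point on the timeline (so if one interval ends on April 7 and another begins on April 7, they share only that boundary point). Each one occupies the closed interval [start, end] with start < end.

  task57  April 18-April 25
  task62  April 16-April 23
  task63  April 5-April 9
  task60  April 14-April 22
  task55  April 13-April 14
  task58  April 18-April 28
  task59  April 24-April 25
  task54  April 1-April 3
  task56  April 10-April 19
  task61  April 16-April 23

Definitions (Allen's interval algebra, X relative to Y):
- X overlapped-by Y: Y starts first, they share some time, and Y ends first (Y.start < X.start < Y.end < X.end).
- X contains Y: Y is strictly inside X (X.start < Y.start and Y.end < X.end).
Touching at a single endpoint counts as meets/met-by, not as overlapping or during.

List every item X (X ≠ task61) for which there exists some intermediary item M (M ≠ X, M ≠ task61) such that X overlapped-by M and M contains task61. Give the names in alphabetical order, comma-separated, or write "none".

Target task61 = [April 16, April 23].
Intermediaries M with M contains task61: none.
Union: none.

none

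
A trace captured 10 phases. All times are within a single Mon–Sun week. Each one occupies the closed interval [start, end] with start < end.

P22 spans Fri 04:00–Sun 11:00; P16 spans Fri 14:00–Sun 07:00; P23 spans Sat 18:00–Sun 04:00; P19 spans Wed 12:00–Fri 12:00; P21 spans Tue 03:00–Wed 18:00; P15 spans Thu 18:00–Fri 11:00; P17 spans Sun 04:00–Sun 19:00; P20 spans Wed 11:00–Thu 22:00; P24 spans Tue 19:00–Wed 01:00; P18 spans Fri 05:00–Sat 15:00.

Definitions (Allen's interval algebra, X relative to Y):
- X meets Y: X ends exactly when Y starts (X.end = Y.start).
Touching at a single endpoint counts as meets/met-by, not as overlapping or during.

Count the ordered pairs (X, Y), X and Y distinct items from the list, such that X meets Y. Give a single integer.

Checking all 90 ordered pairs for relation 'meets'; matching pairs in alphabetical order:
(P23, P17): P23 meets P17 ✓
Count: 1.

1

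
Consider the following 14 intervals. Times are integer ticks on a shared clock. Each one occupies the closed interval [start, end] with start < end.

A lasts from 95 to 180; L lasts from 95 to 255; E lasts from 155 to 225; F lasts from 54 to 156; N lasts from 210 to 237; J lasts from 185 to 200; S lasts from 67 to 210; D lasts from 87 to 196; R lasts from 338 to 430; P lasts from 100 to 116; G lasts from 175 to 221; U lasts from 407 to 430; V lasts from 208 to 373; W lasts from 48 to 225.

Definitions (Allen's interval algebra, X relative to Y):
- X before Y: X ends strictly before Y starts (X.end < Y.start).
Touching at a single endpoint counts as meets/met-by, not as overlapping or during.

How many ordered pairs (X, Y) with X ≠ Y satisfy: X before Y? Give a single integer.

Checking all 182 ordered pairs for relation 'before'; matching pairs in alphabetical order:
(A, J): A before J ✓
(A, N): A before N ✓
(A, R): A before R ✓
(A, U): A before U ✓
(A, V): A before V ✓
(D, N): D before N ✓
(D, R): D before R ✓
(D, U): D before U ✓
(D, V): D before V ✓
(E, R): E before R ✓
(E, U): E before U ✓
(F, G): F before G ✓
(F, J): F before J ✓
(F, N): F before N ✓
(F, R): F before R ✓
(F, U): F before U ✓
(F, V): F before V ✓
(G, R): G before R ✓
(G, U): G before U ✓
(J, N): J before N ✓
(J, R): J before R ✓
(J, U): J before U ✓
(J, V): J before V ✓
(L, R): L before R ✓
... plus 15 further pairs not listed.
Count: 39.

39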